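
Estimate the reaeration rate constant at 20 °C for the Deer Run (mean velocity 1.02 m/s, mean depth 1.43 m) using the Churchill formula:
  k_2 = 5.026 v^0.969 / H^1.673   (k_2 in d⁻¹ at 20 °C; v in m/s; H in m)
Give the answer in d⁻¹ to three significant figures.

k_2 = 5.026 × 1.02^0.969 / 1.43^1.673 = 5.026 × 1.019 / 1.819 = 2.816 d⁻¹.

k_2 ≈ 2.82 d⁻¹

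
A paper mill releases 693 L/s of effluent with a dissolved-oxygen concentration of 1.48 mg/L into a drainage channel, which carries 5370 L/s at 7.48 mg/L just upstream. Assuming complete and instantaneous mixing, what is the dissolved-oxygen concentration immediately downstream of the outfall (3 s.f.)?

Flow-weighted mixing: C = (Q_r C_r + Q_w C_w)/(Q_r + Q_w)
= (5370×7.48 + 693×1.48)/(5370 + 693) = 41190/6063 = 6.794 mg/L.

6.79 mg/L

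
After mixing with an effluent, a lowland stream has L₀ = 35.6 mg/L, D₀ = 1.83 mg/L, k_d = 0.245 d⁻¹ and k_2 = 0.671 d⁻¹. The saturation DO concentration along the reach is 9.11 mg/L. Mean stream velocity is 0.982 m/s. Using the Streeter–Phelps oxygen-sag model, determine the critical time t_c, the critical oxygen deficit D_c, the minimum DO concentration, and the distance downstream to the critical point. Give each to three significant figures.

t_c = [1/(k_2−k_d)] ln[(k_2/k_d)(1 − D₀(k_2−k_d)/(k_d L₀))]
= [1/(0.671−0.245)] ln[(0.671/0.245)(1 − 1.83×0.4260/(0.245×35.6))]
= (1/0.4260) ln[2.739 × 0.9106] = 2.347 × ln(2.494) = 2.347 × 0.9139 = 2.145 d.
D_c = (k_d/k_2) L₀ e^(−k_d t_c) = (0.245/0.671) × 35.6 × e^(−0.245×2.145) = 0.3651 × 35.6 × 0.5912 = 7.685 mg/L.
Minimum DO = C_s − D_c = 9.11 − 7.685 = 1.425 mg/L.
x_c = v t_c = 0.982 m/s × 2.145 d × 86400 s/d = 182000 m ≈ 182 km.

t_c ≈ 2.15 d; D_c ≈ 7.68 mg/L; min DO ≈ 1.43 mg/L; x_c ≈ 182 km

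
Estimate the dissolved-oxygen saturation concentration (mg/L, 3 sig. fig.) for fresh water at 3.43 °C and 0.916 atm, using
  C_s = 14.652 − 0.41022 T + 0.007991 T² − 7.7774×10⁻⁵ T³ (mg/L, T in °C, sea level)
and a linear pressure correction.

At sea level: C_s = 14.652 − 0.41022×3.43 + 0.007991×3.43² − 7.7774×10⁻⁵×3.43³ = 13.34 mg/L.
Pressure correction: C_s' = 13.34 × 0.916 = 12.22 mg/L.

C_s ≈ 12.2 mg/L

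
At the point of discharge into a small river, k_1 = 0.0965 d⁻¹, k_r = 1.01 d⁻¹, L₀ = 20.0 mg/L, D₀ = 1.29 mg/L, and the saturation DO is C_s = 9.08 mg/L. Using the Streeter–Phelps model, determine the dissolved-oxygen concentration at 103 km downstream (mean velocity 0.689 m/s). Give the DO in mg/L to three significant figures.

Travel time t = x/v = 103 km / (0.689 m/s) = 103000 m / 0.689 m/s = 149500 s = 1.730 d.
k_1 L₀/(k_r−k_1) = 0.0965×20.0/(1.01−0.0965) = 1.930/0.9135 = 2.113 mg/L.
e^(−k_1 t) = e^(−0.0965×1.730) = 0.8462; e^(−k_r t) = e^(−1.01×1.730) = 0.1742.
D = 2.113 × (0.8462 − 0.1742) + 1.29 × 0.1742 = 1.420 + 0.2247 = 1.645 mg/L.
DO = C_s − D = 9.08 − 1.645 = 7.435 mg/L.

DO ≈ 7.44 mg/L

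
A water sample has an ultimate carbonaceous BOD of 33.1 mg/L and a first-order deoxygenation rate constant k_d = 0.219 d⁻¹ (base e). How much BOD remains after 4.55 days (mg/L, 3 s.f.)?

L_t = L₀ e^(−k_d t) = 33.1 × e^(−0.219×4.55) = 33.1 × 0.3692 = 12.22 mg/L.

L ≈ 12.2 mg/L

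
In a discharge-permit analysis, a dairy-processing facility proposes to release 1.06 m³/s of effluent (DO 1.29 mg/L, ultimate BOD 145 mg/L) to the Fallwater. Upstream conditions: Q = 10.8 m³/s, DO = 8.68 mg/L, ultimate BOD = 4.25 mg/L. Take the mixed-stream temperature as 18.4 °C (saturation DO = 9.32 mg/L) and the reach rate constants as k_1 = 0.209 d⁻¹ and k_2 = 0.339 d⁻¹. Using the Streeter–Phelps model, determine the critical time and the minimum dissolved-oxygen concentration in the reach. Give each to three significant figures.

Mixed DO = (10.8×8.68 + 1.06×1.29)/(10.8+1.06) = 95.11/11.86 = 8.020 mg/L.
Mixed L₀ = (10.8×4.25 + 1.06×145)/(11.86) = 199.6/11.86 = 16.83 mg/L.
Initial deficit D₀ = C_s − DO₀ = 9.32 − 8.020 = 1.300 mg/L.
t_c = (1/0.1300) ln[(0.339/0.209)(1 − 1.300×0.1300/(0.209×16.83))] = 7.692 × ln(1.544) = 3.342 d.
D_c = (0.209/0.339) × 16.83 × e^(−0.209×3.342) = 0.6165 × 16.83 × 0.4974 = 5.161 mg/L.
Minimum DO = 9.32 − 5.161 = 4.159 mg/L.

t_c ≈ 3.34 d; minimum DO ≈ 4.16 mg/L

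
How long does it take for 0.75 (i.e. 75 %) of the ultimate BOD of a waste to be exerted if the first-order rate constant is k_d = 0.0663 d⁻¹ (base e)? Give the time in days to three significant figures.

y/L₀ = 1 − e^(−k_d t) = 0.75 ⇒ e^(−k_d t) = 0.250
t = −ln(0.250) / 0.0663 = 1.386 / 0.0663 = 20.91 d.

t ≈ 20.9 d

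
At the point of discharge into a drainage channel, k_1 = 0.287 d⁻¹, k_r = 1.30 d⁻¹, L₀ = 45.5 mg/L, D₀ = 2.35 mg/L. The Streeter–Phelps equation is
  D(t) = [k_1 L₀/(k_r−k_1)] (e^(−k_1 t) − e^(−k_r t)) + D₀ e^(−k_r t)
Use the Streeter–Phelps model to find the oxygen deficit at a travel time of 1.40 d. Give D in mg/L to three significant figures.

k_1 L₀/(k_r−k_1) = 0.287×45.5/(1.30−0.287) = 13.06/1.013 = 12.89 mg/L.
e^(−k_1 t) = e^(−0.287×1.400) = 0.6691; e^(−k_r t) = e^(−1.30×1.400) = 0.1620.
D = 12.89 × (0.6691 − 0.1620) + 2.35 × 0.1620 = 6.537 + 0.3808 = 6.918 mg/L.

D ≈ 6.92 mg/L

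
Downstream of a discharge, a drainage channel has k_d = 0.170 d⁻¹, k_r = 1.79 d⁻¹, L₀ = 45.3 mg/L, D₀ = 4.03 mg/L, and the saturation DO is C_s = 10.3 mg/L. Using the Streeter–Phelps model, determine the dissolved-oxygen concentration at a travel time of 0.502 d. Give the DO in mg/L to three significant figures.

k_d L₀/(k_r−k_d) = 0.170×45.3/(1.79−0.170) = 7.701/1.620 = 4.754 mg/L.
e^(−k_d t) = e^(−0.170×0.5020) = 0.9182; e^(−k_r t) = e^(−1.79×0.5020) = 0.4071.
D = 4.754 × (0.9182 − 0.4071) + 4.03 × 0.4071 = 2.429 + 1.641 = 4.070 mg/L.
DO = C_s − D = 10.3 − 4.070 = 6.230 mg/L.

DO ≈ 6.23 mg/L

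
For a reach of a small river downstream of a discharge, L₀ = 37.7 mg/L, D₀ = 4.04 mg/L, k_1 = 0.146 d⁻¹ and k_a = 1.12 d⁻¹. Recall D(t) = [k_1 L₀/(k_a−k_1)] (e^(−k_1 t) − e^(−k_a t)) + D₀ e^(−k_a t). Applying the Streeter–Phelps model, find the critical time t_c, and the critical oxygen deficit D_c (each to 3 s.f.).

With k_a/k_1 = 7.671 and 1 − D₀(k_a−k_1)/(k_1 L₀) = 0.2851,
t_c = ln(7.671 × 0.2851) / (1.12 − 0.146) = ln(2.187) / 0.9740 = 0.7826/0.9740 = 0.8034 d.
L(t_c) = L₀ e^(−k_1 t_c) = 37.7 × 0.8893 = 33.53 mg/L, and at the critical point k_a D_c = k_1 L, so D_c = (0.146/1.12) × 33.53 = 4.371 mg/L.

t_c ≈ 0.803 d; D_c ≈ 4.37 mg/L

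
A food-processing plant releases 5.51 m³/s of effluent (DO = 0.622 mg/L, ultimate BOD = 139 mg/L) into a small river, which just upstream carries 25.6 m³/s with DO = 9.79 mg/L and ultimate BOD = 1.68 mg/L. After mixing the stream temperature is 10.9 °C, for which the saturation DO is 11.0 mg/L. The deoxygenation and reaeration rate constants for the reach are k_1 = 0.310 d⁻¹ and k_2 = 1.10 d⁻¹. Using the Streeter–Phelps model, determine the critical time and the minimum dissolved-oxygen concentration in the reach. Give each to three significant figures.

t_c ≈ 1.19 d; minimum DO ≈ 5.94 mg/L

Mixed DO = (25.6×9.79 + 5.51×0.622)/(25.6+5.51) = 254.1/31.11 = 8.166 mg/L.
Mixed L₀ = (25.6×1.68 + 5.51×139)/(31.11) = 808.9/31.11 = 26.00 mg/L.
Initial deficit D₀ = C_s − DO₀ = 11.0 − 8.166 = 2.834 mg/L.
t_c = (1/0.7900) ln[(1.10/0.310)(1 − 2.834×0.7900/(0.310×26.00))] = 1.266 × ln(2.563) = 1.191 d.
D_c = (0.310/1.10) × 26.00 × e^(−0.310×1.191) = 0.2818 × 26.00 × 0.6912 = 5.065 mg/L.
Minimum DO = 11.0 − 5.065 = 5.935 mg/L.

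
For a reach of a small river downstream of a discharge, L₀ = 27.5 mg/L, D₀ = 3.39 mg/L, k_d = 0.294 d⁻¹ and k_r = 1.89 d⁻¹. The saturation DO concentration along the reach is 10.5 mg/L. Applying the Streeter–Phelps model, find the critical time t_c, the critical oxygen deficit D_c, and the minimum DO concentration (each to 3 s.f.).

t_c ≈ 0.473 d; D_c ≈ 3.72 mg/L; min DO ≈ 6.78 mg/L

t_c = [1/(k_r−k_d)] ln[(k_r/k_d)(1 − D₀(k_r−k_d)/(k_d L₀))]
= [1/(1.89−0.294)] ln[(1.89/0.294)(1 − 3.39×1.596/(0.294×27.5))]
= (1/1.596) ln[6.429 × 0.3308] = 0.6266 × ln(2.127) = 0.6266 × 0.7545 = 0.4728 d.
D_c = (k_d/k_r) L₀ e^(−k_d t_c) = (0.294/1.89) × 27.5 × e^(−0.294×0.4728) = 0.1556 × 27.5 × 0.8702 = 3.723 mg/L.
Minimum DO = C_s − D_c = 10.5 − 3.723 = 6.777 mg/L.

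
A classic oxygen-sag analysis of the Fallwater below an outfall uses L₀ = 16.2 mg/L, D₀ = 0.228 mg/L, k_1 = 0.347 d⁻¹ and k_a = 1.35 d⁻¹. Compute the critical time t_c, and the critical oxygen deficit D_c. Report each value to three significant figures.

t_c ≈ 1.31 d; D_c ≈ 2.64 mg/L

t_c = [1/(k_a−k_1)] ln[(k_a/k_1)(1 − D₀(k_a−k_1)/(k_1 L₀))]
= [1/(1.35−0.347)] ln[(1.35/0.347)(1 − 0.228×1.003/(0.347×16.2))]
= (1/1.003) ln[3.890 × 0.9593] = 0.9970 × ln(3.732) = 0.9970 × 1.317 = 1.313 d.
D_c = (k_1/k_a) L₀ e^(−k_1 t_c) = (0.347/1.35) × 16.2 × e^(−0.347×1.313) = 0.2570 × 16.2 × 0.6340 = 2.640 mg/L.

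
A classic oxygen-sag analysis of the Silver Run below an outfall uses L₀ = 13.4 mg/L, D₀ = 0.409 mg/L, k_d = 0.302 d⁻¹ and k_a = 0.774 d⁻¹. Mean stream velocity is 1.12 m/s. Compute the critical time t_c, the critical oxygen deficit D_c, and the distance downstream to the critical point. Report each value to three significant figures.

t_c ≈ 1.89 d; D_c ≈ 2.95 mg/L; x_c ≈ 183 km

At the critical point dD/dt = 0, so k_d L₀ e^(−k_d t) = k_a D. Substituting D(t) from the Streeter–Phelps equation and solving for t gives
t_c = ln[(k_a/k_d)(1 − D₀(k_a−k_d)/(k_d L₀))] / (k_a−k_d).
Here k_a−k_d = 0.4720 d⁻¹ and 1 − D₀(k_a−k_d)/(k_d L₀) = 1 − 0.409×0.4720/(0.302×13.4) = 0.9523, so
t_c = ln(2.563 × 0.9523) / 0.4720 = 0.8923 / 0.4720 = 1.890 d.
D_c = (k_d/k_a) L₀ e^(−k_d t_c) = (0.302/0.774) × 13.4 × e^(−0.302×1.890) = 0.3902 × 13.4 × 0.5650 = 2.954 mg/L.
x_c = v t_c = 1.12 m/s × 1.890 d × 86400 s/d = 182900 m ≈ 183 km.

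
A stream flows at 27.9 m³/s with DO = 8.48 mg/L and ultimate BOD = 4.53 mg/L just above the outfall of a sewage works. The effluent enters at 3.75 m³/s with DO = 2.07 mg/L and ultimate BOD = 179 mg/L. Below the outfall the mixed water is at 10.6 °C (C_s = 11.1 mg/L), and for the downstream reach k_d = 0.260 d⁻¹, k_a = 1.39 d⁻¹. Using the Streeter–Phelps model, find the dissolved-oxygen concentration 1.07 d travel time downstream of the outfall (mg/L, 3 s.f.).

Mixed DO = (27.9×8.48 + 3.75×2.07)/(27.9+3.75) = 244.4/31.65 = 7.721 mg/L.
Mixed L₀ = (27.9×4.53 + 3.75×179)/(31.65) = 797.6/31.65 = 25.20 mg/L.
Initial deficit D₀ = C_s − DO₀ = 11.1 − 7.721 = 3.379 mg/L.
D(1.07) = [0.260×25.20/(1.39−0.260)](e^(−0.260×1.07) − e^(−1.39×1.07)) + 3.379 e^(−1.39×1.07)
= 5.799 × (0.7571 − 0.2260) + 3.379 × 0.2260 = 3.844 mg/L.
DO = 11.1 − 3.844 = 7.256 mg/L.

DO ≈ 7.26 mg/L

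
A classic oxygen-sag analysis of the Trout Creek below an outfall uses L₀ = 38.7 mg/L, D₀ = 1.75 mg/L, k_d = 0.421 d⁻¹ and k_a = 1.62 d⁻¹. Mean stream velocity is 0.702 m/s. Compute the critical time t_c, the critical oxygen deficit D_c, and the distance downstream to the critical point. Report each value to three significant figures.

With k_a/k_d = 3.848 and 1 − D₀(k_a−k_d)/(k_d L₀) = 0.8712,
t_c = ln(3.848 × 0.8712) / (1.62 − 0.421) = ln(3.352) / 1.199 = 1.210/1.199 = 1.009 d.
D_c = (k_d/k_a) L₀ e^(−k_d t_c) = (0.421/1.62) × 38.7 × e^(−0.421×1.009) = 0.2599 × 38.7 × 0.6539 = 6.577 mg/L.
x_c = v t_c = 0.702 m/s × 1.009 d × 86400 s/d = 61190 m ≈ 61.2 km.

t_c ≈ 1.01 d; D_c ≈ 6.58 mg/L; x_c ≈ 61.2 km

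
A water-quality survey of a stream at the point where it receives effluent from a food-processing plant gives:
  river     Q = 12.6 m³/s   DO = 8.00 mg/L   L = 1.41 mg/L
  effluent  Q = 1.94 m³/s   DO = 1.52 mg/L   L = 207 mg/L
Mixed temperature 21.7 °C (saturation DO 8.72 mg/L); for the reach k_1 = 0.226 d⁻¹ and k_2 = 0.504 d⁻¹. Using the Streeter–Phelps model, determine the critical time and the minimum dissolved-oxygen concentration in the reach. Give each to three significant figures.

Mixed DO = (12.6×8.00 + 1.94×1.52)/(12.6+1.94) = 103.7/14.54 = 7.135 mg/L.
Mixed L₀ = (12.6×1.41 + 1.94×207)/(14.54) = 419.3/14.54 = 28.84 mg/L.
Initial deficit D₀ = C_s − DO₀ = 8.72 − 7.135 = 1.585 mg/L.
t_c = (1/0.2780) ln[(0.504/0.226)(1 − 1.585×0.2780/(0.226×28.84))] = 3.597 × ln(2.079) = 2.633 d.
D_c = (0.226/0.504) × 28.84 × e^(−0.226×2.633) = 0.4484 × 28.84 × 0.5515 = 7.132 mg/L.
Minimum DO = 8.72 − 7.132 = 1.588 mg/L.

t_c ≈ 2.63 d; minimum DO ≈ 1.59 mg/L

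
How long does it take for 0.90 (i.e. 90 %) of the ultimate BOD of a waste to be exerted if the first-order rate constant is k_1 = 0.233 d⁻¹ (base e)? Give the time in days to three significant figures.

y/L₀ = 1 − e^(−k_1 t) = 0.90 ⇒ e^(−k_1 t) = 0.100
t = −ln(0.100) / 0.233 = 2.303 / 0.233 = 9.882 d.

t ≈ 9.88 d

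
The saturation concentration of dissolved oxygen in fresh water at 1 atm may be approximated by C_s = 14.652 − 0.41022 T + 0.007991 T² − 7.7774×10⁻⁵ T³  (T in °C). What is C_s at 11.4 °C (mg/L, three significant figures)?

C_s = 14.652 − 0.41022×11.4 + 0.007991×11.4² − 7.7774×10⁻⁵×11.4³ = 10.90 mg/L.

C_s ≈ 10.9 mg/L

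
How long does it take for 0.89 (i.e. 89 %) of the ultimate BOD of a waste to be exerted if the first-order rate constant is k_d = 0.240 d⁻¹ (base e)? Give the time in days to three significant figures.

t ≈ 9.20 d

y/L₀ = 1 − e^(−k_d t) = 0.89 ⇒ e^(−k_d t) = 0.110
t = −ln(0.110) / 0.240 = 2.207 / 0.240 = 9.197 d.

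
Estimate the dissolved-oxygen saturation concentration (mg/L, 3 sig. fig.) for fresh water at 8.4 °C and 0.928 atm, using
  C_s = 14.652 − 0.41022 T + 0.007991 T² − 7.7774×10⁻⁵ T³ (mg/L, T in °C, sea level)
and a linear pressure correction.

At sea level: C_s = 14.652 − 0.41022×8.4 + 0.007991×8.4² − 7.7774×10⁻⁵×8.4³ = 11.72 mg/L.
Pressure correction: C_s' = 11.72 × 0.928 = 10.88 mg/L.

C_s ≈ 10.9 mg/L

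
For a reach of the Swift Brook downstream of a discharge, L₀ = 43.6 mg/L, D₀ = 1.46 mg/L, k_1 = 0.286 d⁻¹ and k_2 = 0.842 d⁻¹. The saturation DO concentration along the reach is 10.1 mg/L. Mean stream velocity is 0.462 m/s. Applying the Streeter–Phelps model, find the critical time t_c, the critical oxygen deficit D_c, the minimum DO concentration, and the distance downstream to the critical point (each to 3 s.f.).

t_c ≈ 1.82 d; D_c ≈ 8.80 mg/L; min DO ≈ 1.30 mg/L; x_c ≈ 72.7 km

t_c = [1/(k_2−k_1)] ln[(k_2/k_1)(1 − D₀(k_2−k_1)/(k_1 L₀))]
= [1/(0.842−0.286)] ln[(0.842/0.286)(1 − 1.46×0.5560/(0.286×43.6))]
= (1/0.5560) ln[2.944 × 0.9349] = 1.799 × ln(2.752) = 1.799 × 1.012 = 1.821 d.
D_c = (k_1/k_2) L₀ e^(−k_1 t_c) = (0.286/0.842) × 43.6 × e^(−0.286×1.821) = 0.3397 × 43.6 × 0.5940 = 8.797 mg/L.
Minimum DO = C_s − D_c = 10.1 − 8.797 = 1.303 mg/L.
x_c = v t_c = 0.462 m/s × 1.821 d × 86400 s/d = 72690 m ≈ 72.7 km.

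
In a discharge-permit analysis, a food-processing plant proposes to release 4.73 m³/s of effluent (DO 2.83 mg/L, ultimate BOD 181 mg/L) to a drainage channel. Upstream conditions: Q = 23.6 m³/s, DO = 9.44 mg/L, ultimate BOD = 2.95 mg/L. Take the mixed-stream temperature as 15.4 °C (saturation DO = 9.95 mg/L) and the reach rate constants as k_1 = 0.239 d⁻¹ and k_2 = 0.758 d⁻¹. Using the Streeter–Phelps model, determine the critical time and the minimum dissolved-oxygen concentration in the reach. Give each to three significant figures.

t_c ≈ 2.01 d; minimum DO ≈ 3.57 mg/L

Mixed DO = (23.6×9.44 + 4.73×2.83)/(23.6+4.73) = 236.2/28.33 = 8.336 mg/L.
Mixed L₀ = (23.6×2.95 + 4.73×181)/(28.33) = 925.8/28.33 = 32.68 mg/L.
Initial deficit D₀ = C_s − DO₀ = 9.95 − 8.336 = 1.614 mg/L.
t_c = (1/0.5190) ln[(0.758/0.239)(1 − 1.614×0.5190/(0.239×32.68))] = 1.927 × ln(2.831) = 2.005 d.
D_c = (0.239/0.758) × 32.68 × e^(−0.239×2.005) = 0.3153 × 32.68 × 0.6192 = 6.380 mg/L.
Minimum DO = 9.95 − 6.380 = 3.570 mg/L.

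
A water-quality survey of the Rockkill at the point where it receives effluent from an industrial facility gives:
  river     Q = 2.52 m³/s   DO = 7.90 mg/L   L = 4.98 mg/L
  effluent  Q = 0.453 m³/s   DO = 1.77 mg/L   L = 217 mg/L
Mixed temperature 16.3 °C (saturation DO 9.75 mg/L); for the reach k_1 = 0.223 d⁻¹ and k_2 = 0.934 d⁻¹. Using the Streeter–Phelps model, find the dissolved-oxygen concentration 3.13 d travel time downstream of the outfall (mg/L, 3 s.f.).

DO ≈ 4.41 mg/L

Mixed DO = (2.52×7.90 + 0.453×1.77)/(2.52+0.453) = 20.71/2.973 = 6.966 mg/L.
Mixed L₀ = (2.52×4.98 + 0.453×217)/(2.973) = 110.9/2.973 = 37.29 mg/L.
Initial deficit D₀ = C_s − DO₀ = 9.75 − 6.966 = 2.784 mg/L.
D(3.13) = [0.223×37.29/(0.934−0.223)](e^(−0.223×3.13) − e^(−0.934×3.13)) + 2.784 e^(−0.934×3.13)
= 11.69 × (0.4976 − 0.05375) + 2.784 × 0.05375 = 5.340 mg/L.
DO = 9.75 − 5.340 = 4.410 mg/L.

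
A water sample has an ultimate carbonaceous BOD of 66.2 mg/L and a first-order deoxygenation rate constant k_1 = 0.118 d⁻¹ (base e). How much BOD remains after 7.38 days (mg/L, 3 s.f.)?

L ≈ 27.7 mg/L

L_t = L₀ e^(−k_1 t) = 66.2 × e^(−0.118×7.38) = 66.2 × 0.4186 = 27.71 mg/L.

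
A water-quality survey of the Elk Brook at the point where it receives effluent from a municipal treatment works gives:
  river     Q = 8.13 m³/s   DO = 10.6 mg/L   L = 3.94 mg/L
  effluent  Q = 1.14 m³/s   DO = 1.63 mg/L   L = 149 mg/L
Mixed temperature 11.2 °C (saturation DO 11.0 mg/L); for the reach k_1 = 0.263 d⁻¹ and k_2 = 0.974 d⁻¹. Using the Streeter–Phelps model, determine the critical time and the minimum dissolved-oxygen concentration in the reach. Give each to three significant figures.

t_c ≈ 1.55 d; minimum DO ≈ 7.09 mg/L

Mixed DO = (8.13×10.6 + 1.14×1.63)/(8.13+1.14) = 88.04/9.270 = 9.497 mg/L.
Mixed L₀ = (8.13×3.94 + 1.14×149)/(9.270) = 201.9/9.270 = 21.78 mg/L.
Initial deficit D₀ = C_s − DO₀ = 11.0 − 9.497 = 1.503 mg/L.
t_c = (1/0.7110) ln[(0.974/0.263)(1 − 1.503×0.7110/(0.263×21.78))] = 1.406 × ln(3.012) = 1.551 d.
D_c = (0.263/0.974) × 21.78 × e^(−0.263×1.551) = 0.2700 × 21.78 × 0.6650 = 3.911 mg/L.
Minimum DO = 11.0 − 3.911 = 7.089 mg/L.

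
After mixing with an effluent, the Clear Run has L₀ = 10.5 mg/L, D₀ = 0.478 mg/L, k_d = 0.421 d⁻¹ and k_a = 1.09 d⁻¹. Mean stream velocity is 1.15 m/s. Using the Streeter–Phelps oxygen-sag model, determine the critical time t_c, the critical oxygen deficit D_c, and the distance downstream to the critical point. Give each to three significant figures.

With k_a/k_d = 2.589 and 1 − D₀(k_a−k_d)/(k_d L₀) = 0.9277,
t_c = ln(2.589 × 0.9277) / (1.09 − 0.421) = ln(2.402) / 0.6690 = 0.8762/0.6690 = 1.310 d.
L(t_c) = L₀ e^(−k_d t_c) = 10.5 × 0.5761 = 6.050 mg/L, and at the critical point k_a D_c = k_d L, so D_c = (0.421/1.09) × 6.050 = 2.337 mg/L.
x_c = v t_c = 1.15 m/s × 1.310 d × 86400 s/d = 130100 m ≈ 130 km.

t_c ≈ 1.31 d; D_c ≈ 2.34 mg/L; x_c ≈ 130 km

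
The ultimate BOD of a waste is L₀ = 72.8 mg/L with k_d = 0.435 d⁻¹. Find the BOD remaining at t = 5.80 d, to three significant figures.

L_t = L₀ e^(−k_d t) = 72.8 × e^(−0.435×5.80) = 72.8 × 0.08022 = 5.840 mg/L.

L ≈ 5.84 mg/L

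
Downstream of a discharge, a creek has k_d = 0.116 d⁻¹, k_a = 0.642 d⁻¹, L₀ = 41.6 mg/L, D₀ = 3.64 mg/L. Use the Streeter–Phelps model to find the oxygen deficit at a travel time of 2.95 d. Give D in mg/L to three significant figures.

D ≈ 5.68 mg/L

k_d L₀/(k_a−k_d) = 0.116×41.6/(0.642−0.116) = 4.826/0.5260 = 9.174 mg/L.
e^(−k_d t) = e^(−0.116×2.950) = 0.7102; e^(−k_a t) = e^(−0.642×2.950) = 0.1505.
D = 9.174 × (0.7102 − 0.1505) + 3.64 × 0.1505 = 5.135 + 0.5478 = 5.683 mg/L.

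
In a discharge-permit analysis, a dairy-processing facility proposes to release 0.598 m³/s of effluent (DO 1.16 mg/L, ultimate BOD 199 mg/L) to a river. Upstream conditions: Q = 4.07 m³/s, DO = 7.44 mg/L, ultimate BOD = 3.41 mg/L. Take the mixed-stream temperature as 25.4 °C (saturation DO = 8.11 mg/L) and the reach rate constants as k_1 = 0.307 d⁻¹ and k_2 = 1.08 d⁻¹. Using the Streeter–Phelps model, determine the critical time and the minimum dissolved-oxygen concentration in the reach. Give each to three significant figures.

t_c ≈ 1.45 d; minimum DO ≈ 2.92 mg/L

Mixed DO = (4.07×7.44 + 0.598×1.16)/(4.07+0.598) = 30.97/4.668 = 6.635 mg/L.
Mixed L₀ = (4.07×3.41 + 0.598×199)/(4.668) = 132.9/4.668 = 28.47 mg/L.
Initial deficit D₀ = C_s − DO₀ = 8.11 − 6.635 = 1.475 mg/L.
t_c = (1/0.7730) ln[(1.08/0.307)(1 − 1.475×0.7730/(0.307×28.47))] = 1.294 × ln(3.059) = 1.446 d.
D_c = (0.307/1.08) × 28.47 × e^(−0.307×1.446) = 0.2843 × 28.47 × 0.6414 = 5.190 mg/L.
Minimum DO = 8.11 − 5.190 = 2.920 mg/L.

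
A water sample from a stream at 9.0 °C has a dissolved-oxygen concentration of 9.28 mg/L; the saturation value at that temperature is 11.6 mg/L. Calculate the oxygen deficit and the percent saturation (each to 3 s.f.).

D = C_s − C = 11.6 − 9.28 = 2.32 mg/L.
% saturation = 9.28/11.6 × 100 = 80.0 %.

D ≈ 2.32 mg/L; 80.0 % saturation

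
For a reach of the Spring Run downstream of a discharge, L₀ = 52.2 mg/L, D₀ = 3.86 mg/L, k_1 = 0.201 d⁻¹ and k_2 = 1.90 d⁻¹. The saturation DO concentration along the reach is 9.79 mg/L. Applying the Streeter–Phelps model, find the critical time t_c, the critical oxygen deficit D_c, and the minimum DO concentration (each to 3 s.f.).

t_c = [1/(k_2−k_1)] ln[(k_2/k_1)(1 − D₀(k_2−k_1)/(k_1 L₀))]
= [1/(1.90−0.201)] ln[(1.90/0.201)(1 − 3.86×1.699/(0.201×52.2))]
= (1/1.699) ln[9.453 × 0.3750] = 0.5886 × ln(3.544) = 0.5886 × 1.265 = 0.7448 d.
L(t_c) = L₀ e^(−k_1 t_c) = 52.2 × 0.8610 = 44.94 mg/L, and at the critical point k_2 D_c = k_1 L, so D_c = (0.201/1.90) × 44.94 = 4.754 mg/L.
Minimum DO = C_s − D_c = 9.79 − 4.754 = 5.036 mg/L.

t_c ≈ 0.745 d; D_c ≈ 4.75 mg/L; min DO ≈ 5.04 mg/L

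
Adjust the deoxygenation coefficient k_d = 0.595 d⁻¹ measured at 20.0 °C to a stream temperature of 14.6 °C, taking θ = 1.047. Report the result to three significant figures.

k_d(T₂) = k_d(T₁) · θ^(T₂−T₁) = 0.595 × 1.047^(14.6−20.0)
= 0.595 × 1.047^-5.40 = 0.595 × 0.7803 = 0.4643 d⁻¹.

k_d ≈ 0.464 d⁻¹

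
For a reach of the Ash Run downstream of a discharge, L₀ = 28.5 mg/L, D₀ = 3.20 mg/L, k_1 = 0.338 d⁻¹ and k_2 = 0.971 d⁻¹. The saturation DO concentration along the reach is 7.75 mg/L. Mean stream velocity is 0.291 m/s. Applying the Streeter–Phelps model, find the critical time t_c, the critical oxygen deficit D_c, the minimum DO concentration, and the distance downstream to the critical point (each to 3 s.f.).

At the critical point dD/dt = 0, so k_1 L₀ e^(−k_1 t) = k_2 D. Substituting D(t) from the Streeter–Phelps equation and solving for t gives
t_c = ln[(k_2/k_1)(1 − D₀(k_2−k_1)/(k_1 L₀))] / (k_2−k_1).
Here k_2−k_1 = 0.6330 d⁻¹ and 1 − D₀(k_2−k_1)/(k_1 L₀) = 1 − 3.20×0.6330/(0.338×28.5) = 0.7897, so
t_c = ln(2.873 × 0.7897) / 0.6330 = 0.8192 / 0.6330 = 1.294 d.
L(t_c) = L₀ e^(−k_1 t_c) = 28.5 × 0.6457 = 18.40 mg/L, and at the critical point k_2 D_c = k_1 L, so D_c = (0.338/0.971) × 18.40 = 6.406 mg/L.
Minimum DO = C_s − D_c = 7.75 − 6.406 = 1.344 mg/L.
x_c = v t_c = 0.291 m/s × 1.294 d × 86400 s/d = 32540 m ≈ 32.5 km.

t_c ≈ 1.29 d; D_c ≈ 6.41 mg/L; min DO ≈ 1.34 mg/L; x_c ≈ 32.5 km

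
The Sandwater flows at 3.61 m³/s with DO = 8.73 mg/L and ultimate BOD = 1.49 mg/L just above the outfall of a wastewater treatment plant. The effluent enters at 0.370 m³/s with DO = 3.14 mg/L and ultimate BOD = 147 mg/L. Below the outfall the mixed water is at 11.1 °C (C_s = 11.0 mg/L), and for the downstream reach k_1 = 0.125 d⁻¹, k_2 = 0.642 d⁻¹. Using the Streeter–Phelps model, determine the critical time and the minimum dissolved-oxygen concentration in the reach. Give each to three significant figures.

Mixed DO = (3.61×8.73 + 0.370×3.14)/(3.61+0.370) = 32.68/3.980 = 8.210 mg/L.
Mixed L₀ = (3.61×1.49 + 0.370×147)/(3.980) = 59.77/3.980 = 15.02 mg/L.
Initial deficit D₀ = C_s − DO₀ = 11.0 − 8.210 = 2.790 mg/L.
t_c = (1/0.5170) ln[(0.642/0.125)(1 − 2.790×0.5170/(0.125×15.02))] = 1.934 × ln(1.190) = 0.3363 d.
D_c = (0.125/0.642) × 15.02 × e^(−0.125×0.3363) = 0.1947 × 15.02 × 0.9588 = 2.804 mg/L.
Minimum DO = 11.0 − 2.804 = 8.196 mg/L.

t_c ≈ 0.336 d; minimum DO ≈ 8.20 mg/L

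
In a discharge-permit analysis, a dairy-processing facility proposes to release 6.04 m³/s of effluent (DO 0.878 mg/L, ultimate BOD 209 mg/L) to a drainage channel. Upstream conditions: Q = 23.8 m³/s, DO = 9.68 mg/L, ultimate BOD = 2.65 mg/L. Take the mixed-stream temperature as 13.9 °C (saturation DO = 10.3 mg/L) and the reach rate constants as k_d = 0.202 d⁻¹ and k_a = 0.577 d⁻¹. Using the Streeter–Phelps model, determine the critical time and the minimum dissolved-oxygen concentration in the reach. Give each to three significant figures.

Mixed DO = (23.8×9.68 + 6.04×0.878)/(23.8+6.04) = 235.7/29.84 = 7.898 mg/L.
Mixed L₀ = (23.8×2.65 + 6.04×209)/(29.84) = 1325/29.84 = 44.42 mg/L.
Initial deficit D₀ = C_s − DO₀ = 10.3 − 7.898 = 2.402 mg/L.
t_c = (1/0.3750) ln[(0.577/0.202)(1 − 2.402×0.3750/(0.202×44.42))] = 2.667 × ln(2.570) = 2.517 d.
D_c = (0.202/0.577) × 44.42 × e^(−0.202×2.517) = 0.3501 × 44.42 × 0.6015 = 9.353 mg/L.
Minimum DO = 10.3 − 9.353 = 0.9472 mg/L.

t_c ≈ 2.52 d; minimum DO ≈ 0.947 mg/L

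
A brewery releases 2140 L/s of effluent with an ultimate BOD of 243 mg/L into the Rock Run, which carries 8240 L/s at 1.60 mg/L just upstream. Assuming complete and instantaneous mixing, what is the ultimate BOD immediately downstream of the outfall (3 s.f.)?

51.4 mg/L

Flow-weighted mixing: C = (Q_r C_r + Q_w C_w)/(Q_r + Q_w)
= (8240×1.60 + 2140×243)/(8240 + 2140) = 533200/10380 = 51.37 mg/L.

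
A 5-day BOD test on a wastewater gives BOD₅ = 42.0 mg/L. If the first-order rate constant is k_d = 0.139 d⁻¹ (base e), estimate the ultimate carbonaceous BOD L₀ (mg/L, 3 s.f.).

L₀ ≈ 83.8 mg/L

BOD₅ = L₀(1 − e^(−5k_d)) ⇒ L₀ = BOD₅ / (1 − e^(−5×0.139))
= 42.0 / (1 − 0.4991) = 42.0 / 0.5009 = 83.84 mg/L.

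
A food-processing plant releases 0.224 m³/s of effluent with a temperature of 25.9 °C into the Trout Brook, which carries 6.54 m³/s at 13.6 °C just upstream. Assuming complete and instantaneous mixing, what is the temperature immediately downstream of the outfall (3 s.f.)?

Flow-weighted mixing: C = (Q_r C_r + Q_w C_w)/(Q_r + Q_w)
= (6.54×13.6 + 0.224×25.9)/(6.54 + 0.224) = 94.75/6.764 = 14.01 °C.

14.0 °C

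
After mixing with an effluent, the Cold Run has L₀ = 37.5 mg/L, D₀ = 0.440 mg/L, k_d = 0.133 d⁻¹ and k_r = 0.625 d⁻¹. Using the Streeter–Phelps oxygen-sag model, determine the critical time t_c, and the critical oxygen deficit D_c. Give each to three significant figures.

t_c = [1/(k_r−k_d)] ln[(k_r/k_d)(1 − D₀(k_r−k_d)/(k_d L₀))]
= [1/(0.625−0.133)] ln[(0.625/0.133)(1 − 0.440×0.4920/(0.133×37.5))]
= (1/0.4920) ln[4.699 × 0.9566] = 2.033 × ln(4.495) = 2.033 × 1.503 = 3.055 d.
D_c = (k_d/k_r) L₀ e^(−k_d t_c) = (0.133/0.625) × 37.5 × e^(−0.133×3.055) = 0.2128 × 37.5 × 0.6661 = 5.316 mg/L.

t_c ≈ 3.05 d; D_c ≈ 5.32 mg/L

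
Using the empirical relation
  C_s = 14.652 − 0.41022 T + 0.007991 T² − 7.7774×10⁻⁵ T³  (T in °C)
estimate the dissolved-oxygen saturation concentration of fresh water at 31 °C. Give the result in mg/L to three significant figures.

C_s = 14.652 − 0.41022×31 + 0.007991×31² − 7.7774×10⁻⁵×31³ = 7.298 mg/L.

C_s ≈ 7.30 mg/L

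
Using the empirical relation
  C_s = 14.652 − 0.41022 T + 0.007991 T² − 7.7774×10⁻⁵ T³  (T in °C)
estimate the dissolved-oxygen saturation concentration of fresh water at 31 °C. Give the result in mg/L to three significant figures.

C_s = 14.652 − 0.41022×31 + 0.007991×31² − 7.7774×10⁻⁵×31³ = 7.298 mg/L.

C_s ≈ 7.30 mg/L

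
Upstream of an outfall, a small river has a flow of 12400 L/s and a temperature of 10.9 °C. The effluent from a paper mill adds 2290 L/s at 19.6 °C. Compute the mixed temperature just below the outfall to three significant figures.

Flow-weighted mixing: C = (Q_r C_r + Q_w C_w)/(Q_r + Q_w)
= (12400×10.9 + 2290×19.6)/(12400 + 2290) = 180000/14690 = 12.26 °C.

12.3 °C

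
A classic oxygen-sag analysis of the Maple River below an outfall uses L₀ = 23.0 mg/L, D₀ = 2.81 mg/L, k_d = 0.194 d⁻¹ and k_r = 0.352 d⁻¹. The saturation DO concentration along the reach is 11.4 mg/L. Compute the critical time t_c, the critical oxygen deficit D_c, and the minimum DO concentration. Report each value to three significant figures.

t_c ≈ 3.11 d; D_c ≈ 6.94 mg/L; min DO ≈ 4.46 mg/L

t_c = [1/(k_r−k_d)] ln[(k_r/k_d)(1 − D₀(k_r−k_d)/(k_d L₀))]
= [1/(0.352−0.194)] ln[(0.352/0.194)(1 − 2.81×0.1580/(0.194×23.0))]
= (1/0.1580) ln[1.814 × 0.9005] = 6.329 × ln(1.634) = 6.329 × 0.4910 = 3.107 d.
D_c = (k_d/k_r) L₀ e^(−k_d t_c) = (0.194/0.352) × 23.0 × e^(−0.194×3.107) = 0.5511 × 23.0 × 0.5473 = 6.937 mg/L.
Minimum DO = C_s − D_c = 11.4 − 6.937 = 4.463 mg/L.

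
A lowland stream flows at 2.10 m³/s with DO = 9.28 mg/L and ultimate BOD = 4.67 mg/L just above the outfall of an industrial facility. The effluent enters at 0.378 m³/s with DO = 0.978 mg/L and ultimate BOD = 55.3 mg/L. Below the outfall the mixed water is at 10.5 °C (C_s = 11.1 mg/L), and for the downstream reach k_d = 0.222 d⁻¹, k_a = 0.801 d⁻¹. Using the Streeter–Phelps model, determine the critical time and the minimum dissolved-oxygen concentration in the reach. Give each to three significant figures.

t_c ≈ 0.405 d; minimum DO ≈ 7.96 mg/L

Mixed DO = (2.10×9.28 + 0.378×0.978)/(2.10+0.378) = 19.86/2.478 = 8.014 mg/L.
Mixed L₀ = (2.10×4.67 + 0.378×55.3)/(2.478) = 30.71/2.478 = 12.39 mg/L.
Initial deficit D₀ = C_s − DO₀ = 11.1 − 8.014 = 3.086 mg/L.
t_c = (1/0.5790) ln[(0.801/0.222)(1 − 3.086×0.5790/(0.222×12.39))] = 1.727 × ln(1.265) = 0.4054 d.
D_c = (0.222/0.801) × 12.39 × e^(−0.222×0.4054) = 0.2772 × 12.39 × 0.9139 = 3.139 mg/L.
Minimum DO = 11.1 − 3.139 = 7.961 mg/L.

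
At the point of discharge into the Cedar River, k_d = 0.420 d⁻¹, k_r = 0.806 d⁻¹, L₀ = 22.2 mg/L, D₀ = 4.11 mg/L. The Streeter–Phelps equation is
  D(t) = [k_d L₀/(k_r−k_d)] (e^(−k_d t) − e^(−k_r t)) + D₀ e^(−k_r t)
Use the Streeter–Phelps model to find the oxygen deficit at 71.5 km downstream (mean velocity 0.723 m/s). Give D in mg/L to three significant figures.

Travel time t = x/v = 71.5 km / (0.723 m/s) = 71500 m / 0.723 m/s = 98890 s = 1.145 d.
k_d L₀/(k_r−k_d) = 0.420×22.2/(0.806−0.420) = 9.324/0.3860 = 24.16 mg/L.
e^(−k_d t) = e^(−0.420×1.145) = 0.6183; e^(−k_r t) = e^(−0.806×1.145) = 0.3975.
D = 24.16 × (0.6183 − 0.3975) + 4.11 × 0.3975 = 5.334 + 1.634 = 6.968 mg/L.

D ≈ 6.97 mg/L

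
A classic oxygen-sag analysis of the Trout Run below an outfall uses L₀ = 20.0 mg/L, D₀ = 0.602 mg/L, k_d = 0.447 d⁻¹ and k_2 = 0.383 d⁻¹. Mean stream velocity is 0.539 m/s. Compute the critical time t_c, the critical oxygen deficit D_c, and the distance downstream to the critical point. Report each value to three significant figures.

With k_2/k_d = 0.8568 and 1 − D₀(k_2−k_d)/(k_d L₀) = 1.004,
t_c = ln(0.8568 × 1.004) / (0.383 − 0.447) = ln(0.8605) / -0.06400 = -0.1502/-0.06400 = 2.347 d.
D_c = (k_d/k_2) L₀ e^(−k_d t_c) = (0.447/0.383) × 20.0 × e^(−0.447×2.347) = 1.167 × 20.0 × 0.3502 = 8.175 mg/L.
x_c = v t_c = 0.539 m/s × 2.347 d × 86400 s/d = 109300 m ≈ 109 km.

t_c ≈ 2.35 d; D_c ≈ 8.17 mg/L; x_c ≈ 109 km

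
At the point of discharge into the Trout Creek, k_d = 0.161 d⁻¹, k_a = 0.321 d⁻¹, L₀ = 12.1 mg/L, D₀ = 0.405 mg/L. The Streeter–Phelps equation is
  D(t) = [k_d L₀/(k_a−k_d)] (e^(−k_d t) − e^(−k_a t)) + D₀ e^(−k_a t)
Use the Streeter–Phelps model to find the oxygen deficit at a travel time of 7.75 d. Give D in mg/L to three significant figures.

D ≈ 2.52 mg/L

k_d L₀/(k_a−k_d) = 0.161×12.1/(0.321−0.161) = 1.948/0.1600 = 12.18 mg/L.
e^(−k_d t) = e^(−0.161×7.750) = 0.2872; e^(−k_a t) = e^(−0.321×7.750) = 0.08310.
D = 12.18 × (0.2872 − 0.08310) + 0.405 × 0.08310 = 2.484 + 0.03365 = 2.518 mg/L.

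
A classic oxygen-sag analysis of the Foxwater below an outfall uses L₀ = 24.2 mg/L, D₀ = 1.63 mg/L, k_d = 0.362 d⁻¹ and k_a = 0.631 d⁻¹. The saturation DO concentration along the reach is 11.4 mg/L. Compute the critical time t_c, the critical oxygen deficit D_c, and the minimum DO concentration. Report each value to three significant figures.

At the critical point dD/dt = 0, so k_d L₀ e^(−k_d t) = k_a D. Substituting D(t) from the Streeter–Phelps equation and solving for t gives
t_c = ln[(k_a/k_d)(1 − D₀(k_a−k_d)/(k_d L₀))] / (k_a−k_d).
Here k_a−k_d = 0.2690 d⁻¹ and 1 − D₀(k_a−k_d)/(k_d L₀) = 1 − 1.63×0.2690/(0.362×24.2) = 0.9499, so
t_c = ln(1.743 × 0.9499) / 0.2690 = 0.5043 / 0.2690 = 1.875 d.
L(t_c) = L₀ e^(−k_d t_c) = 24.2 × 0.5073 = 12.28 mg/L, and at the critical point k_a D_c = k_d L, so D_c = (0.362/0.631) × 12.28 = 7.043 mg/L.
Minimum DO = C_s − D_c = 11.4 − 7.043 = 4.357 mg/L.

t_c ≈ 1.87 d; D_c ≈ 7.04 mg/L; min DO ≈ 4.36 mg/L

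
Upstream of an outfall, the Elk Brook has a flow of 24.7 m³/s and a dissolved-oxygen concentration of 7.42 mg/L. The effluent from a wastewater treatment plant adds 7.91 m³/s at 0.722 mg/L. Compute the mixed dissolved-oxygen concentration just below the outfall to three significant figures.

5.80 mg/L

Flow-weighted mixing: C = (Q_r C_r + Q_w C_w)/(Q_r + Q_w)
= (24.7×7.42 + 7.91×0.722)/(24.7 + 7.91) = 189.0/32.61 = 5.795 mg/L.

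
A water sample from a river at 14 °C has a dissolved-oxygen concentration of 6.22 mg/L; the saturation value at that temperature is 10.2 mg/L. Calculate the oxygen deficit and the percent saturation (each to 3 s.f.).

D ≈ 3.98 mg/L; 61.0 % saturation

D = C_s − C = 10.2 − 6.22 = 3.98 mg/L.
% saturation = 6.22/10.2 × 100 = 61.0 %.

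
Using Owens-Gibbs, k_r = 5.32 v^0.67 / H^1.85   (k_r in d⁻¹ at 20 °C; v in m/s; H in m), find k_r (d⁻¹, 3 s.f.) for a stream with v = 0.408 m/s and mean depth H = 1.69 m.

k_r ≈ 1.11 d⁻¹

k_r = 5.32 × 0.408^0.67 / 1.69^1.85 = 5.32 × 0.5485 / 2.640 = 1.105 d⁻¹.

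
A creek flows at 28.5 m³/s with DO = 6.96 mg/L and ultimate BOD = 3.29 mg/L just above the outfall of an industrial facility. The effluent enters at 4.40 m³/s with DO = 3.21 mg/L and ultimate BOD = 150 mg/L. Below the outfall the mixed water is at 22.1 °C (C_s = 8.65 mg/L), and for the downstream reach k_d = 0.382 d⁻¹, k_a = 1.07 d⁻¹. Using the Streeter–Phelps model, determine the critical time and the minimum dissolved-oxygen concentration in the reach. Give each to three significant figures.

Mixed DO = (28.5×6.96 + 4.40×3.21)/(28.5+4.40) = 212.5/32.90 = 6.458 mg/L.
Mixed L₀ = (28.5×3.29 + 4.40×150)/(32.90) = 753.8/32.90 = 22.91 mg/L.
Initial deficit D₀ = C_s − DO₀ = 8.65 − 6.458 = 2.192 mg/L.
t_c = (1/0.6880) ln[(1.07/0.382)(1 − 2.192×0.6880/(0.382×22.91))] = 1.453 × ln(2.318) = 1.222 d.
D_c = (0.382/1.07) × 22.91 × e^(−0.382×1.222) = 0.3570 × 22.91 × 0.6269 = 5.128 mg/L.
Minimum DO = 8.65 − 5.128 = 3.522 mg/L.

t_c ≈ 1.22 d; minimum DO ≈ 3.52 mg/L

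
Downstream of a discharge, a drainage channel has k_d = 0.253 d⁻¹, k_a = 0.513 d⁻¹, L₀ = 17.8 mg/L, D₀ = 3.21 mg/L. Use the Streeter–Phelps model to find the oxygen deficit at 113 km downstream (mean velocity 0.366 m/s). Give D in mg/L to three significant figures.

Travel time t = x/v = 113 km / (0.366 m/s) = 113000 m / 0.366 m/s = 308700 s = 3.573 d.
k_d L₀/(k_a−k_d) = 0.253×17.8/(0.513−0.253) = 4.503/0.2600 = 17.32 mg/L.
e^(−k_d t) = e^(−0.253×3.573) = 0.4049; e^(−k_a t) = e^(−0.513×3.573) = 0.1599.
D = 17.32 × (0.4049 − 0.1599) + 3.21 × 0.1599 = 4.244 + 0.5133 = 4.757 mg/L.

D ≈ 4.76 mg/L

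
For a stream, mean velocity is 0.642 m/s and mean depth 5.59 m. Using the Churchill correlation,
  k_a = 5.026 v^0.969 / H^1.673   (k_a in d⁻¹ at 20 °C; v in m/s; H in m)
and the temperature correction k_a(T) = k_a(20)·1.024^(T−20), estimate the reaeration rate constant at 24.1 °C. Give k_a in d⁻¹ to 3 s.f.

k_a ≈ 0.203 d⁻¹

k_a(20) = 5.026 × 0.642^0.969 / 5.59^1.673 = 5.026 × 0.6509 / 17.80 = 0.1838 d⁻¹.
k_a(24.1) = 0.1838 × 1.024^(24.1−20) = 0.1838 × 1.102 = 0.2026 d⁻¹.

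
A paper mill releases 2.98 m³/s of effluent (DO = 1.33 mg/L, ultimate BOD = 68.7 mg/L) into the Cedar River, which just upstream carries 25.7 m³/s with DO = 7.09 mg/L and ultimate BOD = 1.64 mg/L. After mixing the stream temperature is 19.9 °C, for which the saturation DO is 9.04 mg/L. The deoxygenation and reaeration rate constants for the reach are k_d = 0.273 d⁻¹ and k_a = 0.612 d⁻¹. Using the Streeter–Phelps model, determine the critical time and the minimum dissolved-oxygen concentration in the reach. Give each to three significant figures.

Mixed DO = (25.7×7.09 + 2.98×1.33)/(25.7+2.98) = 186.2/28.68 = 6.492 mg/L.
Mixed L₀ = (25.7×1.64 + 2.98×68.7)/(28.68) = 246.9/28.68 = 8.608 mg/L.
Initial deficit D₀ = C_s − DO₀ = 9.04 − 6.492 = 2.548 mg/L.
t_c = (1/0.3390) ln[(0.612/0.273)(1 − 2.548×0.3390/(0.273×8.608))] = 2.950 × ln(1.418) = 1.029 d.
D_c = (0.273/0.612) × 8.608 × e^(−0.273×1.029) = 0.4461 × 8.608 × 0.7550 = 2.899 mg/L.
Minimum DO = 9.04 − 2.899 = 6.141 mg/L.

t_c ≈ 1.03 d; minimum DO ≈ 6.14 mg/L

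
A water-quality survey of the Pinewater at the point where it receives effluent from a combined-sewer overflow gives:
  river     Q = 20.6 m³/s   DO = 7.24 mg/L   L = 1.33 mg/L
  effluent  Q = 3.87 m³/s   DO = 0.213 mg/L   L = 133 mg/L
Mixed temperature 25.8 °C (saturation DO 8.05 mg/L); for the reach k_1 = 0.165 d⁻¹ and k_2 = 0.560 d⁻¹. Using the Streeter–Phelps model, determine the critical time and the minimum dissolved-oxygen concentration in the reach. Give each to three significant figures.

t_c ≈ 2.50 d; minimum DO ≈ 3.73 mg/L

Mixed DO = (20.6×7.24 + 3.87×0.213)/(20.6+3.87) = 150.0/24.47 = 6.129 mg/L.
Mixed L₀ = (20.6×1.33 + 3.87×133)/(24.47) = 542.1/24.47 = 22.15 mg/L.
Initial deficit D₀ = C_s − DO₀ = 8.05 − 6.129 = 1.921 mg/L.
t_c = (1/0.3950) ln[(0.560/0.165)(1 − 1.921×0.3950/(0.165×22.15))] = 2.532 × ln(2.689) = 2.505 d.
D_c = (0.165/0.560) × 22.15 × e^(−0.165×2.505) = 0.2946 × 22.15 × 0.6615 = 4.318 mg/L.
Minimum DO = 8.05 − 4.318 = 3.732 mg/L.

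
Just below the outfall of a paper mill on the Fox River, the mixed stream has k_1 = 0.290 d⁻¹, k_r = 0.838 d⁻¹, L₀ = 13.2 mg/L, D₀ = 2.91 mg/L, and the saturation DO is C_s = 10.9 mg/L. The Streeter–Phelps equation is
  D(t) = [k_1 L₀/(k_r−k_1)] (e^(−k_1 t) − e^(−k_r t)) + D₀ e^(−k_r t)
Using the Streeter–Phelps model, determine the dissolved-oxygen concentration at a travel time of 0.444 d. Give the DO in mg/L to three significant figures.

k_1 L₀/(k_r−k_1) = 0.290×13.2/(0.838−0.290) = 3.828/0.5480 = 6.985 mg/L.
e^(−k_1 t) = e^(−0.290×0.4440) = 0.8792; e^(−k_r t) = e^(−0.838×0.4440) = 0.6893.
D = 6.985 × (0.8792 − 0.6893) + 2.91 × 0.6893 = 1.326 + 2.006 = 3.332 mg/L.
DO = C_s − D = 10.9 − 3.332 = 7.568 mg/L.

DO ≈ 7.57 mg/L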